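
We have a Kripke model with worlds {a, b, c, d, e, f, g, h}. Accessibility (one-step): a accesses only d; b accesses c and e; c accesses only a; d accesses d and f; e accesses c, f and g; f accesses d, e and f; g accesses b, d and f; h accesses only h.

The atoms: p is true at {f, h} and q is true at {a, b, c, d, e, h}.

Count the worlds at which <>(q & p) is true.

1

a: successors {d}; q & p there: d:F. ✗
b: successors {c, e}; q & p there: c:F, e:F. ✗
c: successors {a}; q & p there: a:F. ✗
d: successors {d, f}; q & p there: d:F, f:F. ✗
e: successors {c, f, g}; q & p there: c:F, f:F, g:F. ✗
f: successors {d, e, f}; q & p there: d:F, e:F, f:F. ✗
g: successors {b, d, f}; q & p there: b:F, d:F, f:F. ✗
h: successors {h}; q & p there: h:T. ✓
Satisfying worlds: {h}.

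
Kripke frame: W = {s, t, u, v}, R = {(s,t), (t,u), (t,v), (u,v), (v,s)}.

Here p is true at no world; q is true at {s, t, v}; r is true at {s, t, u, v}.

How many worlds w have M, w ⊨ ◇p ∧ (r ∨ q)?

0

s: ◇p is F, r ∨ q is T. ✗
t: ◇p is F, r ∨ q is T. ✗
u: ◇p is F, r ∨ q is T. ✗
v: ◇p is F, r ∨ q is T. ✗
Satisfying worlds: ∅.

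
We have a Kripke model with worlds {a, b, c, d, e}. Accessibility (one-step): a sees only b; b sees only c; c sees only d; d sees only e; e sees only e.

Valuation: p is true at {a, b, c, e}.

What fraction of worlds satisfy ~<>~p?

4/5

a: <>~p is F. ✓
b: <>~p is F. ✓
c: <>~p is T. ✗
d: <>~p is F. ✓
e: <>~p is F. ✓
That's 4 of 5 worlds, so 4/5.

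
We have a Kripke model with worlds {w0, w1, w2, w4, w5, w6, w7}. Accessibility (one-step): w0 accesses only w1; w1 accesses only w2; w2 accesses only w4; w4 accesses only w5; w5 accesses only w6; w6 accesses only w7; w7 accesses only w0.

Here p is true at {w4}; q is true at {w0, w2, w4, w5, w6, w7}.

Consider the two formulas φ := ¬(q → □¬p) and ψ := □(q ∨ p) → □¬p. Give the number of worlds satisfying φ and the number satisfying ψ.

For ¬(q → □¬p):
w0: q → □¬p is T. ✗
w1: q → □¬p is T. ✗
w2: q → □¬p is F. ✓
w4: q → □¬p is T. ✗
w5: q → □¬p is T. ✗
w6: q → □¬p is T. ✗
w7: q → □¬p is T. ✗
— 1 world.
For □(q ∨ p) → □¬p:
w0: □(q ∨ p) is F, □¬p is T. ✓
w1: □(q ∨ p) is T, □¬p is T. ✓
w2: □(q ∨ p) is T, □¬p is F. ✗
w4: □(q ∨ p) is T, □¬p is T. ✓
w5: □(q ∨ p) is T, □¬p is T. ✓
w6: □(q ∨ p) is T, □¬p is T. ✓
w7: □(q ∨ p) is T, □¬p is T. ✓
— 6 worlds.

1 and 6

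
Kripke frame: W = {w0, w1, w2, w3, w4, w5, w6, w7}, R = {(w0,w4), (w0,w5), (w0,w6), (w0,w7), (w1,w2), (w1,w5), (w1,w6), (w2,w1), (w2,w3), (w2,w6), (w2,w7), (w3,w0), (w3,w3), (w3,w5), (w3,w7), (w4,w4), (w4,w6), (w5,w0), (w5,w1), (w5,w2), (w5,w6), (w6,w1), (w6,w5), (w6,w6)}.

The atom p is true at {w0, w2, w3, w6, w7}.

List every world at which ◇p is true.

w0: successors {w4, w5, w6, w7}; p there: w4:F, w5:F, w6:T, w7:T. ✓
w1: successors {w2, w5, w6}; p there: w2:T, w5:F, w6:T. ✓
w2: successors {w1, w3, w6, w7}; p there: w1:F, w3:T, w6:T, w7:T. ✓
w3: successors {w0, w3, w5, w7}; p there: w0:T, w3:T, w5:F, w7:T. ✓
w4: successors {w4, w6}; p there: w4:F, w6:T. ✓
w5: successors {w0, w1, w2, w6}; p there: w0:T, w1:F, w2:T, w6:T. ✓
w6: successors {w1, w5, w6}; p there: w1:F, w5:F, w6:T. ✓
w7: no successors, so ◇p fails. ✗

{w0, w1, w2, w3, w4, w5, w6}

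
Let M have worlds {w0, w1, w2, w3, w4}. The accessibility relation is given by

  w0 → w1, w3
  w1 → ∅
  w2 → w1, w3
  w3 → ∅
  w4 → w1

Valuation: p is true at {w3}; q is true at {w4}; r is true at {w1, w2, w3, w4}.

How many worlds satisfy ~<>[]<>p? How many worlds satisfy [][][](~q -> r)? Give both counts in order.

For ~<>[]<>p:
w0: <>[]<>p is T. ✗
w1: <>[]<>p is F. ✓
w2: <>[]<>p is T. ✗
w3: <>[]<>p is F. ✓
w4: <>[]<>p is T. ✗
— 2 worlds.
For [][][](~q -> r):
w0: successors {w1, w3}; [][](~q -> r) there: w1:T, w3:T. ✓
w1: no successors, so [][][](~q -> r) holds vacuously. ✓
w2: successors {w1, w3}; [][](~q -> r) there: w1:T, w3:T. ✓
w3: no successors, so [][][](~q -> r) holds vacuously. ✓
w4: successors {w1}; [][](~q -> r) there: w1:T. ✓
— 5 worlds.

2 and 5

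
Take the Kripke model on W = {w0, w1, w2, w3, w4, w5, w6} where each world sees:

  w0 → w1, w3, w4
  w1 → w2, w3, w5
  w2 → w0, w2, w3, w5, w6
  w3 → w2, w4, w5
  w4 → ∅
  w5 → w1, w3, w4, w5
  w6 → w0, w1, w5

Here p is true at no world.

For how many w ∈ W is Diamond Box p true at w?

w0: successors {w1, w3, w4}; Box p there: w1:F, w3:F, w4:T. ✓
w1: successors {w2, w3, w5}; Box p there: w2:F, w3:F, w5:F. ✗
w2: successors {w0, w2, w3, w5, w6}; Box p there: w0:F, w2:F, w3:F, w5:F, w6:F. ✗
w3: successors {w2, w4, w5}; Box p there: w2:F, w4:T, w5:F. ✓
w4: no successors, so Diamond Box p fails. ✗
w5: successors {w1, w3, w4, w5}; Box p there: w1:F, w3:F, w4:T, w5:F. ✓
w6: successors {w0, w1, w5}; Box p there: w0:F, w1:F, w5:F. ✗
Satisfying worlds: {w0, w3, w5}.

3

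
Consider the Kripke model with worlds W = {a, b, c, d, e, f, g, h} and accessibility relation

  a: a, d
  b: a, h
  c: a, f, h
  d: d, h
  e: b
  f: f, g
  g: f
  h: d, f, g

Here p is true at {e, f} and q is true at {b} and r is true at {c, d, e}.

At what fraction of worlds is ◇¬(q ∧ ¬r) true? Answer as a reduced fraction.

a: successors {a, d}; ¬(q ∧ ¬r) there: a:T, d:T. ✓
b: successors {a, h}; ¬(q ∧ ¬r) there: a:T, h:T. ✓
c: successors {a, f, h}; ¬(q ∧ ¬r) there: a:T, f:T, h:T. ✓
d: successors {d, h}; ¬(q ∧ ¬r) there: d:T, h:T. ✓
e: successors {b}; ¬(q ∧ ¬r) there: b:F. ✗
f: successors {f, g}; ¬(q ∧ ¬r) there: f:T, g:T. ✓
g: successors {f}; ¬(q ∧ ¬r) there: f:T. ✓
h: successors {d, f, g}; ¬(q ∧ ¬r) there: d:T, f:T, g:T. ✓
That's 7 of 8 worlds, so 7/8.

7/8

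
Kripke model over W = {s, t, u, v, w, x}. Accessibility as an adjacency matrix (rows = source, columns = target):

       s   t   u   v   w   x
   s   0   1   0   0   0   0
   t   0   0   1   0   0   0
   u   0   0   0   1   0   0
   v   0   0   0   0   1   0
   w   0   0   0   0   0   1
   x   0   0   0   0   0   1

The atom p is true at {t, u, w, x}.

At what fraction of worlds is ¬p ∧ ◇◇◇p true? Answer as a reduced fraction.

1/6

s: ¬p is T, ◇◇◇p is F. ✗
t: ¬p is F, ◇◇◇p is T. ✗
u: ¬p is F, ◇◇◇p is T. ✗
v: ¬p is T, ◇◇◇p is T. ✓
w: ¬p is F, ◇◇◇p is T. ✗
x: ¬p is F, ◇◇◇p is T. ✗
That's 1 of 6 worlds, so 1/6.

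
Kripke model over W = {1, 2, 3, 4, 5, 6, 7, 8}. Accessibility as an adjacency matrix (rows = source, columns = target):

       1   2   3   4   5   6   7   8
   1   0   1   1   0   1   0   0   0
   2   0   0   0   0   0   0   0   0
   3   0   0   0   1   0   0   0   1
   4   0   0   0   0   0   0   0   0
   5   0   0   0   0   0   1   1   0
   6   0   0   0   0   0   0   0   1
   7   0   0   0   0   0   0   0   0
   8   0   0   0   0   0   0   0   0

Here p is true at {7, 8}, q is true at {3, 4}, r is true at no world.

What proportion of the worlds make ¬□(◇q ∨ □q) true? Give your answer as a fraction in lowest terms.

1/4

1: □(◇q ∨ □q) is F. ✓
2: □(◇q ∨ □q) is T. ✗
3: □(◇q ∨ □q) is T. ✗
4: □(◇q ∨ □q) is T. ✗
5: □(◇q ∨ □q) is F. ✓
6: □(◇q ∨ □q) is T. ✗
7: □(◇q ∨ □q) is T. ✗
8: □(◇q ∨ □q) is T. ✗
That's 2 of 8 worlds, so 2/8 = 1/4.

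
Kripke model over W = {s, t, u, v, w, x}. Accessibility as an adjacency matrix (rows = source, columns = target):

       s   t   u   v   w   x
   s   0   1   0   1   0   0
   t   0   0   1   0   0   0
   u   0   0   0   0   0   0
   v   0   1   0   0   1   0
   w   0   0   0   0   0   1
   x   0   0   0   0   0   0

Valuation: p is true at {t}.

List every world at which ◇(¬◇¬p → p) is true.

{s, v}

s: successors {t, v}; ¬◇¬p → p there: t:T, v:T. ✓
t: successors {u}; ¬◇¬p → p there: u:F. ✗
u: no successors, so ◇(¬◇¬p → p) fails. ✗
v: successors {t, w}; ¬◇¬p → p there: t:T, w:T. ✓
w: successors {x}; ¬◇¬p → p there: x:F. ✗
x: no successors, so ◇(¬◇¬p → p) fails. ✗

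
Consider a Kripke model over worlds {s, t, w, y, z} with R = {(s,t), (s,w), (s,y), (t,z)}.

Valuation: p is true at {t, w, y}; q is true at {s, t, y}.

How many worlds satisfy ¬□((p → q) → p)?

s: □((p → q) → p) is T. ✗
t: □((p → q) → p) is F. ✓
w: □((p → q) → p) is T. ✗
y: □((p → q) → p) is T. ✗
z: □((p → q) → p) is T. ✗
Satisfying worlds: {t}.

1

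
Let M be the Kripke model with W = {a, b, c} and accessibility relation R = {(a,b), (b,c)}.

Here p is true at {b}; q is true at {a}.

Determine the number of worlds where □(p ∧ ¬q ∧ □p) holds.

1

a: successors {b}; p ∧ ¬q ∧ □p there: b:F. ✗
b: successors {c}; p ∧ ¬q ∧ □p there: c:F. ✗
c: no successors, so □(p ∧ ¬q ∧ □p) holds vacuously. ✓
Satisfying worlds: {c}.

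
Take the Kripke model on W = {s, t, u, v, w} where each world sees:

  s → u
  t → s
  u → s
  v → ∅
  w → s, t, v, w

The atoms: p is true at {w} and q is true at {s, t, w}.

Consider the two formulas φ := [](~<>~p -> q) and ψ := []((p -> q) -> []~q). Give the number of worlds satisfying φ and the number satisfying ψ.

4 and 3

For [](~<>~p -> q):
s: successors {u}; ~<>~p -> q there: u:T. ✓
t: successors {s}; ~<>~p -> q there: s:T. ✓
u: successors {s}; ~<>~p -> q there: s:T. ✓
v: no successors, so [](~<>~p -> q) holds vacuously. ✓
w: successors {s, t, v, w}; ~<>~p -> q there: s:T, t:T, v:F, w:T. ✗
— 4 worlds.
For []((p -> q) -> []~q):
s: successors {u}; (p -> q) -> []~q there: u:F. ✗
t: successors {s}; (p -> q) -> []~q there: s:T. ✓
u: successors {s}; (p -> q) -> []~q there: s:T. ✓
v: no successors, so []((p -> q) -> []~q) holds vacuously. ✓
w: successors {s, t, v, w}; (p -> q) -> []~q there: s:T, t:F, v:T, w:F. ✗
— 3 worlds.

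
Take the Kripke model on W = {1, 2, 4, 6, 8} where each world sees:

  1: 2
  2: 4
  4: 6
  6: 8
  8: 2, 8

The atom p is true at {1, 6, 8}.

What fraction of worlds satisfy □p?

2/5

1: successors {2}; p there: 2:F. ✗
2: successors {4}; p there: 4:F. ✗
4: successors {6}; p there: 6:T. ✓
6: successors {8}; p there: 8:T. ✓
8: successors {2, 8}; p there: 2:F, 8:T. ✗
That's 2 of 5 worlds, so 2/5.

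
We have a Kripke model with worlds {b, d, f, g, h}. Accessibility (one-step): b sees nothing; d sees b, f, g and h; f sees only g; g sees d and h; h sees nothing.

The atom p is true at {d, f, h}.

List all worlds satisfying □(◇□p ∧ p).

{b, h}

b: no successors, so □(◇□p ∧ p) holds vacuously. ✓
d: successors {b, f, g, h}; ◇□p ∧ p there: b:F, f:T, g:F, h:F. ✗
f: successors {g}; ◇□p ∧ p there: g:F. ✗
g: successors {d, h}; ◇□p ∧ p there: d:T, h:F. ✗
h: no successors, so □(◇□p ∧ p) holds vacuously. ✓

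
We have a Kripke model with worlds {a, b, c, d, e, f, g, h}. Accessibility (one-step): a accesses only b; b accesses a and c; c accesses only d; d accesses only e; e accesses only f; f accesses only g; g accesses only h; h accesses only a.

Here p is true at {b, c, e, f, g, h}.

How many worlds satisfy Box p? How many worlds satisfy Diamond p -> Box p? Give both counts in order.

For Box p:
a: successors {b}; p there: b:T. ✓
b: successors {a, c}; p there: a:F, c:T. ✗
c: successors {d}; p there: d:F. ✗
d: successors {e}; p there: e:T. ✓
e: successors {f}; p there: f:T. ✓
f: successors {g}; p there: g:T. ✓
g: successors {h}; p there: h:T. ✓
h: successors {a}; p there: a:F. ✗
— 5 worlds.
For Diamond p -> Box p:
a: Diamond p is T, Box p is T. ✓
b: Diamond p is T, Box p is F. ✗
c: Diamond p is F, Box p is F. ✓
d: Diamond p is T, Box p is T. ✓
e: Diamond p is T, Box p is T. ✓
f: Diamond p is T, Box p is T. ✓
g: Diamond p is T, Box p is T. ✓
h: Diamond p is F, Box p is F. ✓
— 7 worlds.

5 and 7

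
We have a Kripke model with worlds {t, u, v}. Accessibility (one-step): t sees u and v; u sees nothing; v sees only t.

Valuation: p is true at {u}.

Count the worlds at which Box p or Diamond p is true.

2

t: Box p is F, Diamond p is T. ✓
u: Box p is T, Diamond p is F. ✓
v: Box p is F, Diamond p is F. ✗
Satisfying worlds: {t, u}.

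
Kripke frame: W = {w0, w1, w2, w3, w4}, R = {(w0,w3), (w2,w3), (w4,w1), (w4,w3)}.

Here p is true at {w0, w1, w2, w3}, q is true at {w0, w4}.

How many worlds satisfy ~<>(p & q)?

w0: <>(p & q) is F. ✓
w1: <>(p & q) is F. ✓
w2: <>(p & q) is F. ✓
w3: <>(p & q) is F. ✓
w4: <>(p & q) is F. ✓
Satisfying worlds: {w0, w1, w2, w3, w4}.

5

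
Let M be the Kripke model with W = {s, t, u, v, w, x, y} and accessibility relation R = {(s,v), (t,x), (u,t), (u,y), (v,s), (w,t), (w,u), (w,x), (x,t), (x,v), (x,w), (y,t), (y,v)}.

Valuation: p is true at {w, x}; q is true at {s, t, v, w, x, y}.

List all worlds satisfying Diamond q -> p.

{w, x}

s: Diamond q is T, p is F. ✗
t: Diamond q is T, p is F. ✗
u: Diamond q is T, p is F. ✗
v: Diamond q is T, p is F. ✗
w: Diamond q is T, p is T. ✓
x: Diamond q is T, p is T. ✓
y: Diamond q is T, p is F. ✗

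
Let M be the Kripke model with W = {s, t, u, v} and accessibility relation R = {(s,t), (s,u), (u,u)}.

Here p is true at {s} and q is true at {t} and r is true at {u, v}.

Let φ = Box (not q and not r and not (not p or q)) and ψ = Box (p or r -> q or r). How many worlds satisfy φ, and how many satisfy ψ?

For Box (not q and not r and not (not p or q)):
s: successors {t, u}; not q and not r and not (not p or q) there: t:F, u:F. ✗
t: no successors, so Box (not q and not r and not (not p or q)) holds vacuously. ✓
u: successors {u}; not q and not r and not (not p or q) there: u:F. ✗
v: no successors, so Box (not q and not r and not (not p or q)) holds vacuously. ✓
— 2 worlds.
For Box (p or r -> q or r):
s: successors {t, u}; p or r -> q or r there: t:T, u:T. ✓
t: no successors, so Box (p or r -> q or r) holds vacuously. ✓
u: successors {u}; p or r -> q or r there: u:T. ✓
v: no successors, so Box (p or r -> q or r) holds vacuously. ✓
— 4 worlds.

2 and 4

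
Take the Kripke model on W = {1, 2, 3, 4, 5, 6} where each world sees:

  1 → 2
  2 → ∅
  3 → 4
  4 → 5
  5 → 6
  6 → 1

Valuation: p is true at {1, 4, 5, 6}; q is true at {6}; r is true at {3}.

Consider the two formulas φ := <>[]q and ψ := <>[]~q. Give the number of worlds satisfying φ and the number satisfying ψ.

2 and 4

For <>[]q:
1: successors {2}; []q there: 2:T. ✓
2: no successors, so <>[]q fails. ✗
3: successors {4}; []q there: 4:F. ✗
4: successors {5}; []q there: 5:T. ✓
5: successors {6}; []q there: 6:F. ✗
6: successors {1}; []q there: 1:F. ✗
— 2 worlds.
For <>[]~q:
1: successors {2}; []~q there: 2:T. ✓
2: no successors, so <>[]~q fails. ✗
3: successors {4}; []~q there: 4:T. ✓
4: successors {5}; []~q there: 5:F. ✗
5: successors {6}; []~q there: 6:T. ✓
6: successors {1}; []~q there: 1:T. ✓
— 4 worlds.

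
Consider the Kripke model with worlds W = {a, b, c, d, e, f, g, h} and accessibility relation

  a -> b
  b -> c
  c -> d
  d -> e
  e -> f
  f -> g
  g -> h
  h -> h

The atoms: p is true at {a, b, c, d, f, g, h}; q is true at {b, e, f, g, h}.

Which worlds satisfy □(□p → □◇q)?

a: successors {b}; □p → □◇q there: b:F. ✗
b: successors {c}; □p → □◇q there: c:T. ✓
c: successors {d}; □p → □◇q there: d:T. ✓
d: successors {e}; □p → □◇q there: e:T. ✓
e: successors {f}; □p → □◇q there: f:T. ✓
f: successors {g}; □p → □◇q there: g:T. ✓
g: successors {h}; □p → □◇q there: h:T. ✓
h: successors {h}; □p → □◇q there: h:T. ✓

{b, c, d, e, f, g, h}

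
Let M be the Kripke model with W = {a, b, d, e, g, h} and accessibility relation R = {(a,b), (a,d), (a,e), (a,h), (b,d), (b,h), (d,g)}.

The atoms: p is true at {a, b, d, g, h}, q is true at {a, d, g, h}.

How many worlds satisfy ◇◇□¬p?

2

a: successors {b, d, e, h}; ◇□¬p there: b:T, d:T, e:F, h:F. ✓
b: successors {d, h}; ◇□¬p there: d:T, h:F. ✓
d: successors {g}; ◇□¬p there: g:F. ✗
e: no successors, so ◇◇□¬p fails. ✗
g: no successors, so ◇◇□¬p fails. ✗
h: no successors, so ◇◇□¬p fails. ✗
Satisfying worlds: {a, b}.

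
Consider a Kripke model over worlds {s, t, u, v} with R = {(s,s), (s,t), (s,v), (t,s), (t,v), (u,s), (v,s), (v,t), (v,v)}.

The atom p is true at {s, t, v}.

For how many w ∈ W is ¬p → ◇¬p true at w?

s: ¬p is F, ◇¬p is F. ✓
t: ¬p is F, ◇¬p is F. ✓
u: ¬p is T, ◇¬p is F. ✗
v: ¬p is F, ◇¬p is F. ✓
Satisfying worlds: {s, t, v}.

3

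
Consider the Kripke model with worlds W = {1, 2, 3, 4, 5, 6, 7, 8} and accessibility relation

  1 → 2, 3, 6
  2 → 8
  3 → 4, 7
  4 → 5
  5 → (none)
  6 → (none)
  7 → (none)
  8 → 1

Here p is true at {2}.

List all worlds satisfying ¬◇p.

{2, 3, 4, 5, 6, 7, 8}

1: ◇p is T. ✗
2: ◇p is F. ✓
3: ◇p is F. ✓
4: ◇p is F. ✓
5: ◇p is F. ✓
6: ◇p is F. ✓
7: ◇p is F. ✓
8: ◇p is F. ✓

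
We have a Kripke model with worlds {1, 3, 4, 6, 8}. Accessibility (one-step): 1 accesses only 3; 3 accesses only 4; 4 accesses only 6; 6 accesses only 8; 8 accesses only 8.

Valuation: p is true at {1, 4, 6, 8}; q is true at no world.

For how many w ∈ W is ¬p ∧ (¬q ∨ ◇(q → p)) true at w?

1

1: ¬p is F, ¬q ∨ ◇(q → p) is T. ✗
3: ¬p is T, ¬q ∨ ◇(q → p) is T. ✓
4: ¬p is F, ¬q ∨ ◇(q → p) is T. ✗
6: ¬p is F, ¬q ∨ ◇(q → p) is T. ✗
8: ¬p is F, ¬q ∨ ◇(q → p) is T. ✗
Satisfying worlds: {3}.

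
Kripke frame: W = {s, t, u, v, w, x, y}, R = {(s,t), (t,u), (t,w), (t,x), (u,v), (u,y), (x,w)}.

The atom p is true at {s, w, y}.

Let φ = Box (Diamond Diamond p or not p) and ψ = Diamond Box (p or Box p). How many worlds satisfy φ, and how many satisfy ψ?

For Box (Diamond Diamond p or not p):
s: successors {t}; Diamond Diamond p or not p there: t:T. ✓
t: successors {u, w, x}; Diamond Diamond p or not p there: u:T, w:F, x:T. ✗
u: successors {v, y}; Diamond Diamond p or not p there: v:T, y:F. ✗
v: no successors, so Box (Diamond Diamond p or not p) holds vacuously. ✓
w: no successors, so Box (Diamond Diamond p or not p) holds vacuously. ✓
x: successors {w}; Diamond Diamond p or not p there: w:F. ✗
y: no successors, so Box (Diamond Diamond p or not p) holds vacuously. ✓
— 4 worlds.
For Diamond Box (p or Box p):
s: successors {t}; Box (p or Box p) there: t:F. ✗
t: successors {u, w, x}; Box (p or Box p) there: u:T, w:T, x:T. ✓
u: successors {v, y}; Box (p or Box p) there: v:T, y:T. ✓
v: no successors, so Diamond Box (p or Box p) fails. ✗
w: no successors, so Diamond Box (p or Box p) fails. ✗
x: successors {w}; Box (p or Box p) there: w:T. ✓
y: no successors, so Diamond Box (p or Box p) fails. ✗
— 3 worlds.

4 and 3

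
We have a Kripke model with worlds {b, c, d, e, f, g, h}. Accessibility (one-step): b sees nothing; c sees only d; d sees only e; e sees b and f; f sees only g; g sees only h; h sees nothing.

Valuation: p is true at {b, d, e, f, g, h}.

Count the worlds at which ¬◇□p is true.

2

b: ◇□p is F. ✓
c: ◇□p is T. ✗
d: ◇□p is T. ✗
e: ◇□p is T. ✗
f: ◇□p is T. ✗
g: ◇□p is T. ✗
h: ◇□p is F. ✓
Satisfying worlds: {b, h}.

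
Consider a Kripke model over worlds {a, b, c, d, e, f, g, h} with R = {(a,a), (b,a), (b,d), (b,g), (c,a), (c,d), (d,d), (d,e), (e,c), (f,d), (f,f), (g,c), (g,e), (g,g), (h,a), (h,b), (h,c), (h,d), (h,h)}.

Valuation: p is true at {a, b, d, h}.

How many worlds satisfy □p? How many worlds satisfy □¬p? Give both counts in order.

2 and 2

For □p:
a: successors {a}; p there: a:T. ✓
b: successors {a, d, g}; p there: a:T, d:T, g:F. ✗
c: successors {a, d}; p there: a:T, d:T. ✓
d: successors {d, e}; p there: d:T, e:F. ✗
e: successors {c}; p there: c:F. ✗
f: successors {d, f}; p there: d:T, f:F. ✗
g: successors {c, e, g}; p there: c:F, e:F, g:F. ✗
h: successors {a, b, c, d, h}; p there: a:T, b:T, c:F, d:T, h:T. ✗
— 2 worlds.
For □¬p:
a: successors {a}; ¬p there: a:F. ✗
b: successors {a, d, g}; ¬p there: a:F, d:F, g:T. ✗
c: successors {a, d}; ¬p there: a:F, d:F. ✗
d: successors {d, e}; ¬p there: d:F, e:T. ✗
e: successors {c}; ¬p there: c:T. ✓
f: successors {d, f}; ¬p there: d:F, f:T. ✗
g: successors {c, e, g}; ¬p there: c:T, e:T, g:T. ✓
h: successors {a, b, c, d, h}; ¬p there: a:F, b:F, c:T, d:F, h:F. ✗
— 2 worlds.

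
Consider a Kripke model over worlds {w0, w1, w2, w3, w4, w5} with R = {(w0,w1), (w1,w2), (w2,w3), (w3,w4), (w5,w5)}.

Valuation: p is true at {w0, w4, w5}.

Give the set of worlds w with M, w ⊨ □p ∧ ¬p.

{w3}

w0: □p is F, ¬p is F. ✗
w1: □p is F, ¬p is T. ✗
w2: □p is F, ¬p is T. ✗
w3: □p is T, ¬p is T. ✓
w4: □p is T, ¬p is F. ✗
w5: □p is T, ¬p is F. ✗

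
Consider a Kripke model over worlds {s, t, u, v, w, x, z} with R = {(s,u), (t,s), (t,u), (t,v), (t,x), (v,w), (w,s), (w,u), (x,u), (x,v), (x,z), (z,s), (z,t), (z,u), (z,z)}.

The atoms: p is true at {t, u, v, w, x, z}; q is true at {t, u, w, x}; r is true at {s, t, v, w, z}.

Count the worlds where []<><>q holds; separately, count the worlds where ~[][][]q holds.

2 and 3

For []<><>q:
s: successors {u}; <><>q there: u:F. ✗
t: successors {s, u, v, x}; <><>q there: s:F, u:F, v:T, x:T. ✗
u: no successors, so []<><>q holds vacuously. ✓
v: successors {w}; <><>q there: w:T. ✓
w: successors {s, u}; <><>q there: s:F, u:F. ✗
x: successors {u, v, z}; <><>q there: u:F, v:T, z:T. ✗
z: successors {s, t, u, z}; <><>q there: s:F, t:T, u:F, z:T. ✗
— 2 worlds.
For ~[][][]q:
s: [][][]q is T. ✗
t: [][][]q is F. ✓
u: [][][]q is T. ✗
v: [][][]q is T. ✗
w: [][][]q is T. ✗
x: [][][]q is F. ✓
z: [][][]q is F. ✓
— 3 worlds.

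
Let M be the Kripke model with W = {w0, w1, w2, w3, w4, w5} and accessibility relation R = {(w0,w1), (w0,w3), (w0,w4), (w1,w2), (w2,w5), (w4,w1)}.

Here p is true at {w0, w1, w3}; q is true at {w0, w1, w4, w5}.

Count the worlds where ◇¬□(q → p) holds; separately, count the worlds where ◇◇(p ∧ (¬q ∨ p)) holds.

For ◇¬□(q → p):
w0: successors {w1, w3, w4}; ¬□(q → p) there: w1:F, w3:F, w4:F. ✗
w1: successors {w2}; ¬□(q → p) there: w2:T. ✓
w2: successors {w5}; ¬□(q → p) there: w5:F. ✗
w3: no successors, so ◇¬□(q → p) fails. ✗
w4: successors {w1}; ¬□(q → p) there: w1:F. ✗
w5: no successors, so ◇¬□(q → p) fails. ✗
— 1 world.
For ◇◇(p ∧ (¬q ∨ p)):
w0: successors {w1, w3, w4}; ◇(p ∧ (¬q ∨ p)) there: w1:F, w3:F, w4:T. ✓
w1: successors {w2}; ◇(p ∧ (¬q ∨ p)) there: w2:F. ✗
w2: successors {w5}; ◇(p ∧ (¬q ∨ p)) there: w5:F. ✗
w3: no successors, so ◇◇(p ∧ (¬q ∨ p)) fails. ✗
w4: successors {w1}; ◇(p ∧ (¬q ∨ p)) there: w1:F. ✗
w5: no successors, so ◇◇(p ∧ (¬q ∨ p)) fails. ✗
— 1 world.

1 and 1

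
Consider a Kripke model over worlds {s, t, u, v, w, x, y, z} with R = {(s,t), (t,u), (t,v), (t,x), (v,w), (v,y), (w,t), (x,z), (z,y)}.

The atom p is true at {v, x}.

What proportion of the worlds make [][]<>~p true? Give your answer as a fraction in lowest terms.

1/2

s: successors {t}; []<>~p there: t:F. ✗
t: successors {u, v, x}; []<>~p there: u:T, v:F, x:T. ✗
u: no successors, so [][]<>~p holds vacuously. ✓
v: successors {w, y}; []<>~p there: w:T, y:T. ✓
w: successors {t}; []<>~p there: t:F. ✗
x: successors {z}; []<>~p there: z:F. ✗
y: no successors, so [][]<>~p holds vacuously. ✓
z: successors {y}; []<>~p there: y:T. ✓
That's 4 of 8 worlds, so 4/8 = 1/2.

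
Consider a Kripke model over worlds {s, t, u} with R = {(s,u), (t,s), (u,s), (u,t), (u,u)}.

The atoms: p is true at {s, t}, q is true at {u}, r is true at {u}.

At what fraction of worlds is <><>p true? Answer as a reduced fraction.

s: successors {u}; <>p there: u:T. ✓
t: successors {s}; <>p there: s:F. ✗
u: successors {s, t, u}; <>p there: s:F, t:T, u:T. ✓
That's 2 of 3 worlds, so 2/3.

2/3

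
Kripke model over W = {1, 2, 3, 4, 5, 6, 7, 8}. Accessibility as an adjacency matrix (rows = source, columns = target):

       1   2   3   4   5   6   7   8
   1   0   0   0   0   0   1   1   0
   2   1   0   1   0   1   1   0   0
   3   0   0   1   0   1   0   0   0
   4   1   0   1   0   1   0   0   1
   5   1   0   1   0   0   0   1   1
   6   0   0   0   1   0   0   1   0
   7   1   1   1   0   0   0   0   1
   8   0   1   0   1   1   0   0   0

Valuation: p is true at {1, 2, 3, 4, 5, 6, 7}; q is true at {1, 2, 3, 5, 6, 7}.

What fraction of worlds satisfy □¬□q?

1: successors {6, 7}; ¬□q there: 6:T, 7:T. ✓
2: successors {1, 3, 5, 6}; ¬□q there: 1:F, 3:F, 5:T, 6:T. ✗
3: successors {3, 5}; ¬□q there: 3:F, 5:T. ✗
4: successors {1, 3, 5, 8}; ¬□q there: 1:F, 3:F, 5:T, 8:T. ✗
5: successors {1, 3, 7, 8}; ¬□q there: 1:F, 3:F, 7:T, 8:T. ✗
6: successors {4, 7}; ¬□q there: 4:T, 7:T. ✓
7: successors {1, 2, 3, 8}; ¬□q there: 1:F, 2:F, 3:F, 8:T. ✗
8: successors {2, 4, 5}; ¬□q there: 2:F, 4:T, 5:T. ✗
That's 2 of 8 worlds, so 2/8 = 1/4.

1/4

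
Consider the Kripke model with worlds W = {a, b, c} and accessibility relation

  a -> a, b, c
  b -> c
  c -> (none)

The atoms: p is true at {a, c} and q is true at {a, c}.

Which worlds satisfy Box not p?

{c}

a: successors {a, b, c}; not p there: a:F, b:T, c:F. ✗
b: successors {c}; not p there: c:F. ✗
c: no successors, so Box not p holds vacuously. ✓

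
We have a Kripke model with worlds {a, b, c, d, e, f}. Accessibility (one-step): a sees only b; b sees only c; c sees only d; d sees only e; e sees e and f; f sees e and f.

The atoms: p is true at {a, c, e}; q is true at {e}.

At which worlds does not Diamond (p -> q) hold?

a: Diamond (p -> q) is T. ✗
b: Diamond (p -> q) is F. ✓
c: Diamond (p -> q) is T. ✗
d: Diamond (p -> q) is T. ✗
e: Diamond (p -> q) is T. ✗
f: Diamond (p -> q) is T. ✗

{b}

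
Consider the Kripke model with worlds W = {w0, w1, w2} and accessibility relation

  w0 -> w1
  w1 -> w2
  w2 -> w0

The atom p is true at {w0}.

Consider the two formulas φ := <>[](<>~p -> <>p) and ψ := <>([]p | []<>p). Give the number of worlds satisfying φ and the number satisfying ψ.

1 and 2

For <>[](<>~p -> <>p):
w0: successors {w1}; [](<>~p -> <>p) there: w1:T. ✓
w1: successors {w2}; [](<>~p -> <>p) there: w2:F. ✗
w2: successors {w0}; [](<>~p -> <>p) there: w0:F. ✗
— 1 world.
For <>([]p | []<>p):
w0: successors {w1}; []p | []<>p there: w1:T. ✓
w1: successors {w2}; []p | []<>p there: w2:T. ✓
w2: successors {w0}; []p | []<>p there: w0:F. ✗
— 2 worlds.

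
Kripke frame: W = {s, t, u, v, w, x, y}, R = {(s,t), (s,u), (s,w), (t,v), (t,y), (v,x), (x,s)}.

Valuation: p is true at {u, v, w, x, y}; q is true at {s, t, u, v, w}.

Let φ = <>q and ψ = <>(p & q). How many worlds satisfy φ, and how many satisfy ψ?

For <>q:
s: successors {t, u, w}; q there: t:T, u:T, w:T. ✓
t: successors {v, y}; q there: v:T, y:F. ✓
u: no successors, so <>q fails. ✗
v: successors {x}; q there: x:F. ✗
w: no successors, so <>q fails. ✗
x: successors {s}; q there: s:T. ✓
y: no successors, so <>q fails. ✗
— 3 worlds.
For <>(p & q):
s: successors {t, u, w}; p & q there: t:F, u:T, w:T. ✓
t: successors {v, y}; p & q there: v:T, y:F. ✓
u: no successors, so <>(p & q) fails. ✗
v: successors {x}; p & q there: x:F. ✗
w: no successors, so <>(p & q) fails. ✗
x: successors {s}; p & q there: s:F. ✗
y: no successors, so <>(p & q) fails. ✗
— 2 worlds.

3 and 2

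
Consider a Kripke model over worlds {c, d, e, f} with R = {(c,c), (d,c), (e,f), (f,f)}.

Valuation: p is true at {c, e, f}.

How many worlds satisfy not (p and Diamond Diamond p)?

1

c: p and Diamond Diamond p is T. ✗
d: p and Diamond Diamond p is F. ✓
e: p and Diamond Diamond p is T. ✗
f: p and Diamond Diamond p is T. ✗
Satisfying worlds: {d}.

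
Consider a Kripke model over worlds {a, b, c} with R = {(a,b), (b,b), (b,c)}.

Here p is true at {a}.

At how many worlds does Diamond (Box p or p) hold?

1

a: successors {b}; Box p or p there: b:F. ✗
b: successors {b, c}; Box p or p there: b:F, c:T. ✓
c: no successors, so Diamond (Box p or p) fails. ✗
Satisfying worlds: {b}.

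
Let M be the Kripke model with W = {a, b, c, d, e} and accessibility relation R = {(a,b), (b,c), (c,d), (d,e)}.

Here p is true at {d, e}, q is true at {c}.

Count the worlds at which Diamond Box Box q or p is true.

3

a: Diamond Box Box q is F, p is F. ✗
b: Diamond Box Box q is F, p is F. ✗
c: Diamond Box Box q is T, p is F. ✓
d: Diamond Box Box q is T, p is T. ✓
e: Diamond Box Box q is F, p is T. ✓
Satisfying worlds: {c, d, e}.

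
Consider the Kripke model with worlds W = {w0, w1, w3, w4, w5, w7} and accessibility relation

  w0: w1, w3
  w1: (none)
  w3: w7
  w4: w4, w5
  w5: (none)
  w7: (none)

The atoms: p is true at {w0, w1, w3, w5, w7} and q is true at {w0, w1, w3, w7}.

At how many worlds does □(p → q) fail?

w0: successors {w1, w3}; p → q there: w1:T, w3:T. ✓
w1: no successors, so □(p → q) holds vacuously. ✓
w3: successors {w7}; p → q there: w7:T. ✓
w4: successors {w4, w5}; p → q there: w4:T, w5:F. ✗
w5: no successors, so □(p → q) holds vacuously. ✓
w7: no successors, so □(p → q) holds vacuously. ✓
Satisfying worlds: {w0, w1, w3, w5, w7}.
So □(p → q) fails at the other 1 world.

1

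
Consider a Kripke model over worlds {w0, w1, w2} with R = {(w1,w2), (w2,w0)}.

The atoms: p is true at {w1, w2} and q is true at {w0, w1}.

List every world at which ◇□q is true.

w0: no successors, so ◇□q fails. ✗
w1: successors {w2}; □q there: w2:T. ✓
w2: successors {w0}; □q there: w0:T. ✓

{w1, w2}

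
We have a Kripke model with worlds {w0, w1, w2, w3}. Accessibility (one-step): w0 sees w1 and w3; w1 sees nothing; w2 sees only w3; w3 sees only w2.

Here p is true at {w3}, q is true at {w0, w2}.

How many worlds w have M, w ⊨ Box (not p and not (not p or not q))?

1

w0: successors {w1, w3}; not p and not (not p or not q) there: w1:F, w3:F. ✗
w1: no successors, so Box (not p and not (not p or not q)) holds vacuously. ✓
w2: successors {w3}; not p and not (not p or not q) there: w3:F. ✗
w3: successors {w2}; not p and not (not p or not q) there: w2:F. ✗
Satisfying worlds: {w1}.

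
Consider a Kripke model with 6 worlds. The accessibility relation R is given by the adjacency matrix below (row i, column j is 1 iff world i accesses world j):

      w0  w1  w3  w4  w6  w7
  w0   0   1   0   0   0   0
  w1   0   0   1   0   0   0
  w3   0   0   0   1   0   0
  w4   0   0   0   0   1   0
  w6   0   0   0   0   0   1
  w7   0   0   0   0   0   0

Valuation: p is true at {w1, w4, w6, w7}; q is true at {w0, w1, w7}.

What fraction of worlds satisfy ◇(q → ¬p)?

w0: successors {w1}; q → ¬p there: w1:F. ✗
w1: successors {w3}; q → ¬p there: w3:T. ✓
w3: successors {w4}; q → ¬p there: w4:T. ✓
w4: successors {w6}; q → ¬p there: w6:T. ✓
w6: successors {w7}; q → ¬p there: w7:F. ✗
w7: no successors, so ◇(q → ¬p) fails. ✗
That's 3 of 6 worlds, so 3/6 = 1/2.

1/2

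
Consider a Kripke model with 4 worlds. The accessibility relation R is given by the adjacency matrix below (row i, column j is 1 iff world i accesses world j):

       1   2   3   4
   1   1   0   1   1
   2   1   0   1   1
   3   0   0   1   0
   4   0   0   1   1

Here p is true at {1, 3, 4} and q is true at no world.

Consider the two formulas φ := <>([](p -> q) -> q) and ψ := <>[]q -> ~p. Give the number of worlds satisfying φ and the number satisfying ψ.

4 and 4

For <>([](p -> q) -> q):
1: successors {1, 3, 4}; [](p -> q) -> q there: 1:T, 3:T, 4:T. ✓
2: successors {1, 3, 4}; [](p -> q) -> q there: 1:T, 3:T, 4:T. ✓
3: successors {3}; [](p -> q) -> q there: 3:T. ✓
4: successors {3, 4}; [](p -> q) -> q there: 3:T, 4:T. ✓
— 4 worlds.
For <>[]q -> ~p:
1: <>[]q is F, ~p is F. ✓
2: <>[]q is F, ~p is T. ✓
3: <>[]q is F, ~p is F. ✓
4: <>[]q is F, ~p is F. ✓
— 4 worlds.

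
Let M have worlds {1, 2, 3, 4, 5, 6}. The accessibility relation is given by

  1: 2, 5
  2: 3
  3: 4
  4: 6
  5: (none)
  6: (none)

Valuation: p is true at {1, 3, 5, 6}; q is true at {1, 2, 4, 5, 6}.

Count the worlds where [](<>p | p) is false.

0

1: successors {2, 5}; <>p | p there: 2:T, 5:T. ✓
2: successors {3}; <>p | p there: 3:T. ✓
3: successors {4}; <>p | p there: 4:T. ✓
4: successors {6}; <>p | p there: 6:T. ✓
5: no successors, so [](<>p | p) holds vacuously. ✓
6: no successors, so [](<>p | p) holds vacuously. ✓
Satisfying worlds: {1, 2, 3, 4, 5, 6}.
So [](<>p | p) fails at the other 0 worlds.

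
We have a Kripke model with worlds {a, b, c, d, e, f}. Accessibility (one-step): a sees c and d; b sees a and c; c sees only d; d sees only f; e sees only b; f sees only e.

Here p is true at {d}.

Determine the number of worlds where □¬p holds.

4

a: successors {c, d}; ¬p there: c:T, d:F. ✗
b: successors {a, c}; ¬p there: a:T, c:T. ✓
c: successors {d}; ¬p there: d:F. ✗
d: successors {f}; ¬p there: f:T. ✓
e: successors {b}; ¬p there: b:T. ✓
f: successors {e}; ¬p there: e:T. ✓
Satisfying worlds: {b, d, e, f}.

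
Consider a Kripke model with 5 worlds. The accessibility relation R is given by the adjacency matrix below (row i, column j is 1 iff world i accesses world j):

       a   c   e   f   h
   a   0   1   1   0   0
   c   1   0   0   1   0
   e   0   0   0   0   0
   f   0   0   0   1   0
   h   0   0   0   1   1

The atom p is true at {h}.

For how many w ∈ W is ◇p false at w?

a: successors {c, e}; p there: c:F, e:F. ✗
c: successors {a, f}; p there: a:F, f:F. ✗
e: no successors, so ◇p fails. ✗
f: successors {f}; p there: f:F. ✗
h: successors {f, h}; p there: f:F, h:T. ✓
Satisfying worlds: {h}.
So ◇p fails at the other 4 worlds.

4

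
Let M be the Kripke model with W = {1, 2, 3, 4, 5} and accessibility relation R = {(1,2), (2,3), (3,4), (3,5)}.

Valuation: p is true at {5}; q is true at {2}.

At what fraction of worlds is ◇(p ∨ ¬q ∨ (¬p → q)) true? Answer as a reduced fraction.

3/5

1: successors {2}; p ∨ ¬q ∨ (¬p → q) there: 2:T. ✓
2: successors {3}; p ∨ ¬q ∨ (¬p → q) there: 3:T. ✓
3: successors {4, 5}; p ∨ ¬q ∨ (¬p → q) there: 4:T, 5:T. ✓
4: no successors, so ◇(p ∨ ¬q ∨ (¬p → q)) fails. ✗
5: no successors, so ◇(p ∨ ¬q ∨ (¬p → q)) fails. ✗
That's 3 of 5 worlds, so 3/5.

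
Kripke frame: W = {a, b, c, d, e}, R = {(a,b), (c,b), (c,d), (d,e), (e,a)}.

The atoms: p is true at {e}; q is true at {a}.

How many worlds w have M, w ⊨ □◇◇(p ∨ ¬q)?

a: successors {b}; ◇◇(p ∨ ¬q) there: b:F. ✗
b: no successors, so □◇◇(p ∨ ¬q) holds vacuously. ✓
c: successors {b, d}; ◇◇(p ∨ ¬q) there: b:F, d:F. ✗
d: successors {e}; ◇◇(p ∨ ¬q) there: e:T. ✓
e: successors {a}; ◇◇(p ∨ ¬q) there: a:F. ✗
Satisfying worlds: {b, d}.

2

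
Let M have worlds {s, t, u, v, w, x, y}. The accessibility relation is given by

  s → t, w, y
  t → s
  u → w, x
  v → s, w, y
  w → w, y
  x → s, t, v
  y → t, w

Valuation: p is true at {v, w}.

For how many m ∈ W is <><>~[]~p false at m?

0

s: successors {t, w, y}; <>~[]~p there: t:T, w:T, y:T. ✓
t: successors {s}; <>~[]~p there: s:T. ✓
u: successors {w, x}; <>~[]~p there: w:T, x:T. ✓
v: successors {s, w, y}; <>~[]~p there: s:T, w:T, y:T. ✓
w: successors {w, y}; <>~[]~p there: w:T, y:T. ✓
x: successors {s, t, v}; <>~[]~p there: s:T, t:T, v:T. ✓
y: successors {t, w}; <>~[]~p there: t:T, w:T. ✓
Satisfying worlds: {s, t, u, v, w, x, y}.
So <><>~[]~p fails at the other 0 worlds.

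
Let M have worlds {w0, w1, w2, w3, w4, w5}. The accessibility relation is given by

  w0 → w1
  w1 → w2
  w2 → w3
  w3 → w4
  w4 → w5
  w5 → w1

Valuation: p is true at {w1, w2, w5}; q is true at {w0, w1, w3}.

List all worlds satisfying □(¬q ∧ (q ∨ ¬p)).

w0: successors {w1}; ¬q ∧ (q ∨ ¬p) there: w1:F. ✗
w1: successors {w2}; ¬q ∧ (q ∨ ¬p) there: w2:F. ✗
w2: successors {w3}; ¬q ∧ (q ∨ ¬p) there: w3:F. ✗
w3: successors {w4}; ¬q ∧ (q ∨ ¬p) there: w4:T. ✓
w4: successors {w5}; ¬q ∧ (q ∨ ¬p) there: w5:F. ✗
w5: successors {w1}; ¬q ∧ (q ∨ ¬p) there: w1:F. ✗

{w3}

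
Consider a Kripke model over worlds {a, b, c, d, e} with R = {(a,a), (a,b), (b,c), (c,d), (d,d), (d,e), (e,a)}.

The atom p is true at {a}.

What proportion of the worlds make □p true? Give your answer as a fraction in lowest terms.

a: successors {a, b}; p there: a:T, b:F. ✗
b: successors {c}; p there: c:F. ✗
c: successors {d}; p there: d:F. ✗
d: successors {d, e}; p there: d:F, e:F. ✗
e: successors {a}; p there: a:T. ✓
That's 1 of 5 worlds, so 1/5.

1/5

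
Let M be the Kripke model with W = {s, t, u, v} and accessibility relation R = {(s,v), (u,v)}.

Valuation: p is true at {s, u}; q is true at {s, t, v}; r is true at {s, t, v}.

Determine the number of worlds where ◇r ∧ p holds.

2

s: ◇r is T, p is T. ✓
t: ◇r is F, p is F. ✗
u: ◇r is T, p is T. ✓
v: ◇r is F, p is F. ✗
Satisfying worlds: {s, u}.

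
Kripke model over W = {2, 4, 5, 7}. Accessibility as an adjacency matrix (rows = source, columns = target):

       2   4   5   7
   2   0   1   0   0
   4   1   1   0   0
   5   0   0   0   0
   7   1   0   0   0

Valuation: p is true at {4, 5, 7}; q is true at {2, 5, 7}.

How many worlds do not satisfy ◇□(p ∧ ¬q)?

2

2: successors {4}; □(p ∧ ¬q) there: 4:F. ✗
4: successors {2, 4}; □(p ∧ ¬q) there: 2:T, 4:F. ✓
5: no successors, so ◇□(p ∧ ¬q) fails. ✗
7: successors {2}; □(p ∧ ¬q) there: 2:T. ✓
Satisfying worlds: {4, 7}.
So ◇□(p ∧ ¬q) fails at the other 2 worlds.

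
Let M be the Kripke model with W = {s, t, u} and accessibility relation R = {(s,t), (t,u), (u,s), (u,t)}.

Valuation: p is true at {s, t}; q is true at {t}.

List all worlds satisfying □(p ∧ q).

s: successors {t}; p ∧ q there: t:T. ✓
t: successors {u}; p ∧ q there: u:F. ✗
u: successors {s, t}; p ∧ q there: s:F, t:T. ✗

{s}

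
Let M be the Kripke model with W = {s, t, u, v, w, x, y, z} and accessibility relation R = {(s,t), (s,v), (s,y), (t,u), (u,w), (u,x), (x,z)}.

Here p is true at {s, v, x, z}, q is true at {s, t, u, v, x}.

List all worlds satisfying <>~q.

s: successors {t, v, y}; ~q there: t:F, v:F, y:T. ✓
t: successors {u}; ~q there: u:F. ✗
u: successors {w, x}; ~q there: w:T, x:F. ✓
v: no successors, so <>~q fails. ✗
w: no successors, so <>~q fails. ✗
x: successors {z}; ~q there: z:T. ✓
y: no successors, so <>~q fails. ✗
z: no successors, so <>~q fails. ✗

{s, u, x}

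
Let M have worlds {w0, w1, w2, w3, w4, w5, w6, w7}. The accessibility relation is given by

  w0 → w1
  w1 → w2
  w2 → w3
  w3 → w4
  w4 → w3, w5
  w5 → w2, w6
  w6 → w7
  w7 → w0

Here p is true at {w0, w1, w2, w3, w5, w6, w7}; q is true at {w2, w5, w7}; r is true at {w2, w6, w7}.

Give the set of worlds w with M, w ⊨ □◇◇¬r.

w0: successors {w1}; ◇◇¬r there: w1:T. ✓
w1: successors {w2}; ◇◇¬r there: w2:T. ✓
w2: successors {w3}; ◇◇¬r there: w3:T. ✓
w3: successors {w4}; ◇◇¬r there: w4:T. ✓
w4: successors {w3, w5}; ◇◇¬r there: w3:T, w5:T. ✓
w5: successors {w2, w6}; ◇◇¬r there: w2:T, w6:T. ✓
w6: successors {w7}; ◇◇¬r there: w7:T. ✓
w7: successors {w0}; ◇◇¬r there: w0:F. ✗

{w0, w1, w2, w3, w4, w5, w6}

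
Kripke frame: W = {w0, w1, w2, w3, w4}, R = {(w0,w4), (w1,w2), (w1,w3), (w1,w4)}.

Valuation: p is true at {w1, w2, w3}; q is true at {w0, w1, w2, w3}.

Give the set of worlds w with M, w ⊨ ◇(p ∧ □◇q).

w0: successors {w4}; p ∧ □◇q there: w4:F. ✗
w1: successors {w2, w3, w4}; p ∧ □◇q there: w2:T, w3:T, w4:F. ✓
w2: no successors, so ◇(p ∧ □◇q) fails. ✗
w3: no successors, so ◇(p ∧ □◇q) fails. ✗
w4: no successors, so ◇(p ∧ □◇q) fails. ✗

{w1}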